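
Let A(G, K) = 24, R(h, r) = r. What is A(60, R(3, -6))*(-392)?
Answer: -9408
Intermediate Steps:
A(60, R(3, -6))*(-392) = 24*(-392) = -9408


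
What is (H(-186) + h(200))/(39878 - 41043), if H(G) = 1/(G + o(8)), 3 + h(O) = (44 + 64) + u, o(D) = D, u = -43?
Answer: -2207/41474 ≈ -0.053214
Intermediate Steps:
h(O) = 62 (h(O) = -3 + ((44 + 64) - 43) = -3 + (108 - 43) = -3 + 65 = 62)
H(G) = 1/(8 + G) (H(G) = 1/(G + 8) = 1/(8 + G))
(H(-186) + h(200))/(39878 - 41043) = (1/(8 - 186) + 62)/(39878 - 41043) = (1/(-178) + 62)/(-1165) = (-1/178 + 62)*(-1/1165) = (11035/178)*(-1/1165) = -2207/41474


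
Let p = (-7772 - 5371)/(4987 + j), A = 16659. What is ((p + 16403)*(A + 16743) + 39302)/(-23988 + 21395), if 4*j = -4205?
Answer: -663410947300/3140123 ≈ -2.1127e+5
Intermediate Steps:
j = -4205/4 (j = (1/4)*(-4205) = -4205/4 ≈ -1051.3)
p = -4044/1211 (p = (-7772 - 5371)/(4987 - 4205/4) = -13143/15743/4 = -13143*4/15743 = -4044/1211 ≈ -3.3394)
((p + 16403)*(A + 16743) + 39302)/(-23988 + 21395) = ((-4044/1211 + 16403)*(16659 + 16743) + 39302)/(-23988 + 21395) = ((19859989/1211)*33402 + 39302)/(-2593) = (663363352578/1211 + 39302)*(-1/2593) = (663410947300/1211)*(-1/2593) = -663410947300/3140123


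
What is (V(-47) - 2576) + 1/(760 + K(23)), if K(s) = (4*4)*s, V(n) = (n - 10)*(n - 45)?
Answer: 3009505/1128 ≈ 2668.0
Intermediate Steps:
V(n) = (-45 + n)*(-10 + n) (V(n) = (-10 + n)*(-45 + n) = (-45 + n)*(-10 + n))
K(s) = 16*s
(V(-47) - 2576) + 1/(760 + K(23)) = ((450 + (-47)² - 55*(-47)) - 2576) + 1/(760 + 16*23) = ((450 + 2209 + 2585) - 2576) + 1/(760 + 368) = (5244 - 2576) + 1/1128 = 2668 + 1/1128 = 3009505/1128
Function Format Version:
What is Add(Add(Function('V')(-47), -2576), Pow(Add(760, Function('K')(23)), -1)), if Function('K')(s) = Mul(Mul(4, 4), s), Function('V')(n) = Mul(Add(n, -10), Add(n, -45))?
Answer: Rational(3009505, 1128) ≈ 2668.0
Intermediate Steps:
Function('V')(n) = Mul(Add(-45, n), Add(-10, n)) (Function('V')(n) = Mul(Add(-10, n), Add(-45, n)) = Mul(Add(-45, n), Add(-10, n)))
Function('K')(s) = Mul(16, s)
Add(Add(Function('V')(-47), -2576), Pow(Add(760, Function('K')(23)), -1)) = Add(Add(Add(450, Pow(-47, 2), Mul(-55, -47)), -2576), Pow(Add(760, Mul(16, 23)), -1)) = Add(Add(Add(450, 2209, 2585), -2576), Pow(Add(760, 368), -1)) = Add(Add(5244, -2576), Pow(1128, -1)) = Add(2668, Rational(1, 1128)) = Rational(3009505, 1128)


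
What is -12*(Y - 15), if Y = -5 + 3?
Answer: 204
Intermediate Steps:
Y = -2
-12*(Y - 15) = -12*(-2 - 15) = -12*(-17) = 204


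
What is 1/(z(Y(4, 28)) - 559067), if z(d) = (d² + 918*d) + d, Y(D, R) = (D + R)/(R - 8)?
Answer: -25/13939851 ≈ -1.7934e-6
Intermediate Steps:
Y(D, R) = (D + R)/(-8 + R)
z(d) = d² + 919*d
1/(z(Y(4, 28)) - 559067) = 1/(((4 + 28)/(-8 + 28))*(919 + (4 + 28)/(-8 + 28)) - 559067) = 1/((32/20)*(919 + 32/20) - 559067) = 1/(((1/20)*32)*(919 + (1/20)*32) - 559067) = 1/(8*(919 + 8/5)/5 - 559067) = 1/((8/5)*(4603/5) - 559067) = 1/(36824/25 - 559067) = 1/(-13939851/25) = -25/13939851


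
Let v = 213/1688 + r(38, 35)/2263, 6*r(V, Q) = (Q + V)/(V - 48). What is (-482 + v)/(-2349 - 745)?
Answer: 378232817/2428542480 ≈ 0.15574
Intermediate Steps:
r(V, Q) = (Q + V)/(6*(-48 + V)) (r(V, Q) = ((Q + V)/(V - 48))/6 = ((Q + V)/(-48 + V))/6 = (Q + V)/(6*(-48 + V)))
v = 98623/784920 (v = 213/1688 + ((35 + 38)/(6*(-48 + 38)))/2263 = 213*(1/1688) + ((1/6)*73/(-10))*(1/2263) = 213/1688 + ((1/6)*(-1/10)*73)*(1/2263) = 213/1688 - 73/60*1/2263 = 213/1688 - 1/1860 = 98623/784920 ≈ 0.12565)
(-482 + v)/(-2349 - 745) = (-482 + 98623/784920)/(-2349 - 745) = -378232817/784920/(-3094) = -378232817/784920*(-1/3094) = 378232817/2428542480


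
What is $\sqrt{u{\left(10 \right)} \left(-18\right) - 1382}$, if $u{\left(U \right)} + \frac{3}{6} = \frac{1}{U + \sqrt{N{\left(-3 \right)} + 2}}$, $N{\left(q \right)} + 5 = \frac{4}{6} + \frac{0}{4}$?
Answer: $\sqrt{\frac{-41244 - 1373 i \sqrt{21}}{30 + i \sqrt{21}}} \approx 0.0036 + 37.078 i$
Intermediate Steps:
$N{\left(q \right)} = - \frac{13}{3}$ ($N{\left(q \right)} = -5 + \left(\frac{4}{6} + \frac{0}{4}\right) = -5 + \left(4 \cdot \frac{1}{6} + 0 \cdot \frac{1}{4}\right) = -5 + \left(\frac{2}{3} + 0\right) = -5 + \frac{2}{3} = - \frac{13}{3}$)
$u{\left(U \right)} = - \frac{1}{2} + \frac{1}{U + \frac{i \sqrt{21}}{3}}$ ($u{\left(U \right)} = - \frac{1}{2} + \frac{1}{U + \sqrt{- \frac{13}{3} + 2}} = - \frac{1}{2} + \frac{1}{U + \sqrt{- \frac{7}{3}}} = - \frac{1}{2} + \frac{1}{U + \frac{i \sqrt{21}}{3}}$)
$\sqrt{u{\left(10 \right)} \left(-18\right) - 1382} = \sqrt{\frac{6 - 30 - i \sqrt{21}}{2 \left(3 \cdot 10 + i \sqrt{21}\right)} \left(-18\right) - 1382} = \sqrt{\frac{6 - 30 - i \sqrt{21}}{2 \left(30 + i \sqrt{21}\right)} \left(-18\right) - 1382} = \sqrt{\frac{-24 - i \sqrt{21}}{2 \left(30 + i \sqrt{21}\right)} \left(-18\right) - 1382} = \sqrt{- \frac{9 \left(-24 - i \sqrt{21}\right)}{30 + i \sqrt{21}} - 1382} = \sqrt{-1382 - \frac{9 \left(-24 - i \sqrt{21}\right)}{30 + i \sqrt{21}}}$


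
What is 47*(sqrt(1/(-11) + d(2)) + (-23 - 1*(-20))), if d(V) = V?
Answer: -141 + 47*sqrt(231)/11 ≈ -76.060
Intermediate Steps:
47*(sqrt(1/(-11) + d(2)) + (-23 - 1*(-20))) = 47*(sqrt(1/(-11) + 2) + (-23 - 1*(-20))) = 47*(sqrt(-1/11 + 2) + (-23 + 20)) = 47*(sqrt(21/11) - 3) = 47*(sqrt(231)/11 - 3) = 47*(-3 + sqrt(231)/11) = -141 + 47*sqrt(231)/11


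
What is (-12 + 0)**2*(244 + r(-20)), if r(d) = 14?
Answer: 37152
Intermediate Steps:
(-12 + 0)**2*(244 + r(-20)) = (-12 + 0)**2*(244 + 14) = (-12)**2*258 = 144*258 = 37152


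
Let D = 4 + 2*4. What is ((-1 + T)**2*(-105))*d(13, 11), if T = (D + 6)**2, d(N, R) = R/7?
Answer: -17214285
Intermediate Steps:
D = 12 (D = 4 + 8 = 12)
d(N, R) = R/7 (d(N, R) = R*(1/7) = R/7)
T = 324 (T = (12 + 6)**2 = 18**2 = 324)
((-1 + T)**2*(-105))*d(13, 11) = ((-1 + 324)**2*(-105))*((1/7)*11) = (323**2*(-105))*(11/7) = (104329*(-105))*(11/7) = -10954545*11/7 = -17214285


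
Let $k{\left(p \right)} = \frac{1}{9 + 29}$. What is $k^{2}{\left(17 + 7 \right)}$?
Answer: $\frac{1}{1444} \approx 0.00069252$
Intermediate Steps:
$k{\left(p \right)} = \frac{1}{38}$
$k^{2}{\left(17 + 7 \right)} = \left(\frac{1}{38}\right)^{2} = \frac{1}{1444}$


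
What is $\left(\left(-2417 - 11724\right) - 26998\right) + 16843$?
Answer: $-24296$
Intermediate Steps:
$\left(\left(-2417 - 11724\right) - 26998\right) + 16843 = \left(-14141 - 26998\right) + 16843 = -41139 + 16843 = -24296$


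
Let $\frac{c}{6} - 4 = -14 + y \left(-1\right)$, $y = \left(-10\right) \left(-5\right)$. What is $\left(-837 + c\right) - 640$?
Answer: $-1837$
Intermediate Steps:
$y = 50$
$c = -360$ ($c = 24 + 6 \left(-14 + 50 \left(-1\right)\right) = 24 + 6 \left(-14 - 50\right) = 24 + 6 \left(-64\right) = 24 - 384 = -360$)
$\left(-837 + c\right) - 640 = \left(-837 - 360\right) - 640 = -1197 - 640 = -1837$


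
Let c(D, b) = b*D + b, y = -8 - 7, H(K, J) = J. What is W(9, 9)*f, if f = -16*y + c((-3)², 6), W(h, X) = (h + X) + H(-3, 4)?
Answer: 6600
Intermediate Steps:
W(h, X) = 4 + X + h (W(h, X) = (h + X) + 4 = (X + h) + 4 = 4 + X + h)
y = -15
c(D, b) = b + D*b (c(D, b) = D*b + b = b + D*b)
f = 300 (f = -16*(-15) + 6*(1 + (-3)²) = 240 + 6*(1 + 9) = 240 + 6*10 = 240 + 60 = 300)
W(9, 9)*f = (4 + 9 + 9)*300 = 22*300 = 6600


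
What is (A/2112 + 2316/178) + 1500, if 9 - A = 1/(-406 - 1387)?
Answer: 254963252605/168513312 ≈ 1513.0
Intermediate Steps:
A = 16138/1793 (A = 9 - 1/(-406 - 1387) = 9 - 1/(-1793) = 9 - 1*(-1/1793) = 9 + 1/1793 = 16138/1793 ≈ 9.0005)
(A/2112 + 2316/178) + 1500 = ((16138/1793)/2112 + 2316/178) + 1500 = ((16138/1793)*(1/2112) + 2316*(1/178)) + 1500 = (8069/1893408 + 1158/89) + 1500 = 2193284605/168513312 + 1500 = 254963252605/168513312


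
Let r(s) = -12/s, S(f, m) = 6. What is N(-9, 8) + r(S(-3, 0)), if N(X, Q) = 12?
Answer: 10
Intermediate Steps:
N(-9, 8) + r(S(-3, 0)) = 12 - 12/6 = 12 - 12*⅙ = 12 - 2 = 10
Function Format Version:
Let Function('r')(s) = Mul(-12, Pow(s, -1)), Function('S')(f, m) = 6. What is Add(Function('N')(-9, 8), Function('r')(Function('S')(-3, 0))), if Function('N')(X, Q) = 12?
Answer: 10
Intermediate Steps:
Add(Function('N')(-9, 8), Function('r')(Function('S')(-3, 0))) = Add(12, Mul(-12, Pow(6, -1))) = Add(12, Mul(-12, Rational(1, 6))) = Add(12, -2) = 10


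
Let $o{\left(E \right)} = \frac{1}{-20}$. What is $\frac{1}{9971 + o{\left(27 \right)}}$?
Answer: $\frac{20}{199419} \approx 0.00010029$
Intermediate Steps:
$o{\left(E \right)} = - \frac{1}{20}$
$\frac{1}{9971 + o{\left(27 \right)}} = \frac{1}{9971 - \frac{1}{20}} = \frac{1}{\frac{199419}{20}} = \frac{20}{199419}$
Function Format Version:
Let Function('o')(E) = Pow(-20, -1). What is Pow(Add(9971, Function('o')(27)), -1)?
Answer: Rational(20, 199419) ≈ 0.00010029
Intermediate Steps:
Function('o')(E) = Rational(-1, 20)
Pow(Add(9971, Function('o')(27)), -1) = Pow(Add(9971, Rational(-1, 20)), -1) = Pow(Rational(199419, 20), -1) = Rational(20, 199419)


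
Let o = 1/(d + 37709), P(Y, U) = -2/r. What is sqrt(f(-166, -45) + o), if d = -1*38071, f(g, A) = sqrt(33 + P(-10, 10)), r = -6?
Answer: sqrt(-3258 + 3931320*sqrt(3))/1086 ≈ 2.4022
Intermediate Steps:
P(Y, U) = 1/3 (P(Y, U) = -2/(-6) = -2*(-1/6) = 1/3)
f(g, A) = 10*sqrt(3)/3 (f(g, A) = sqrt(33 + 1/3) = sqrt(100/3) = 10*sqrt(3)/3)
d = -38071
o = -1/362 (o = 1/(-38071 + 37709) = 1/(-362) = -1/362 ≈ -0.0027624)
sqrt(f(-166, -45) + o) = sqrt(10*sqrt(3)/3 - 1/362) = sqrt(-1/362 + 10*sqrt(3)/3)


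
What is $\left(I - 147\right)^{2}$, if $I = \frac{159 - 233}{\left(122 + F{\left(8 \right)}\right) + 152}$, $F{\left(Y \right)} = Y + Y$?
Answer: $\frac{455907904}{21025} \approx 21684.0$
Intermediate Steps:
$F{\left(Y \right)} = 2 Y$
$I = - \frac{37}{145}$ ($I = \frac{159 - 233}{\left(122 + 2 \cdot 8\right) + 152} = - \frac{74}{\left(122 + 16\right) + 152} = - \frac{74}{138 + 152} = - \frac{74}{290} = \left(-74\right) \frac{1}{290} = - \frac{37}{145} \approx -0.25517$)
$\left(I - 147\right)^{2} = \left(- \frac{37}{145} - 147\right)^{2} = \left(- \frac{21352}{145}\right)^{2} = \frac{455907904}{21025}$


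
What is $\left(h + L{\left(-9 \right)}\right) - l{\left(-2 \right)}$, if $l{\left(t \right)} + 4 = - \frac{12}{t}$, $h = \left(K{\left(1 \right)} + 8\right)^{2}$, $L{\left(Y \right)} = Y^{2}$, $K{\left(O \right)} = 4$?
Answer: $223$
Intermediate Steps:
$h = 144$ ($h = \left(4 + 8\right)^{2} = 12^{2} = 144$)
$l{\left(t \right)} = -4 - \frac{12}{t}$
$\left(h + L{\left(-9 \right)}\right) - l{\left(-2 \right)} = \left(144 + \left(-9\right)^{2}\right) - \left(-4 - \frac{12}{-2}\right) = \left(144 + 81\right) - \left(-4 - -6\right) = 225 - \left(-4 + 6\right) = 225 - 2 = 223$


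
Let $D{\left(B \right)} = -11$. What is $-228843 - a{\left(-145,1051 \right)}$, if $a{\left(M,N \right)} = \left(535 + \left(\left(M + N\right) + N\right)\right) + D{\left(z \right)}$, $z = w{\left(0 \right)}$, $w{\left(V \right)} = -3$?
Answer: $-231324$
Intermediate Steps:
$z = -3$
$a{\left(M,N \right)} = 524 + M + 2 N$ ($a{\left(M,N \right)} = \left(535 + \left(\left(M + N\right) + N\right)\right) - 11 = \left(535 + \left(M + 2 N\right)\right) - 11 = \left(535 + M + 2 N\right) - 11 = 524 + M + 2 N$)
$-228843 - a{\left(-145,1051 \right)} = -228843 - \left(524 - 145 + 2 \cdot 1051\right) = -228843 - \left(524 - 145 + 2102\right) = -228843 - 2481 = -231324$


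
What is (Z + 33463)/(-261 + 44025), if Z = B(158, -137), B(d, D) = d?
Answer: 1601/2084 ≈ 0.76823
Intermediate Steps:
Z = 158
(Z + 33463)/(-261 + 44025) = (158 + 33463)/(-261 + 44025) = 33621/43764 = 33621*(1/43764) = 1601/2084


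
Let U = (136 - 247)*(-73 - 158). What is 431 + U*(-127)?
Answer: -3255976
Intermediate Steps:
U = 25641 (U = -111*(-231) = 25641)
431 + U*(-127) = 431 + 25641*(-127) = 431 - 3256407 = -3255976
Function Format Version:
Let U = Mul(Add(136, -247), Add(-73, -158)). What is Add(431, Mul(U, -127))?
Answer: -3255976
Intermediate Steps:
U = 25641 (U = Mul(-111, -231) = 25641)
Add(431, Mul(U, -127)) = Add(431, Mul(25641, -127)) = Add(431, -3256407) = -3255976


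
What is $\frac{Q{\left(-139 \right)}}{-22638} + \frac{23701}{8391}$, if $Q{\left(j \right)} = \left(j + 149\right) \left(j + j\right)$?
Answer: $\frac{31103901}{10553081} \approx 2.9474$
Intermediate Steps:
$Q{\left(j \right)} = 2 j \left(149 + j\right)$ ($Q{\left(j \right)} = \left(149 + j\right) 2 j = 2 j \left(149 + j\right)$)
$\frac{Q{\left(-139 \right)}}{-22638} + \frac{23701}{8391} = \frac{2 \left(-139\right) \left(149 - 139\right)}{-22638} + \frac{23701}{8391} = 2 \left(-139\right) 10 \left(- \frac{1}{22638}\right) + 23701 \cdot \frac{1}{8391} = \left(-2780\right) \left(- \frac{1}{22638}\right) + \frac{23701}{8391} = \frac{1390}{11319} + \frac{23701}{8391} = \frac{31103901}{10553081}$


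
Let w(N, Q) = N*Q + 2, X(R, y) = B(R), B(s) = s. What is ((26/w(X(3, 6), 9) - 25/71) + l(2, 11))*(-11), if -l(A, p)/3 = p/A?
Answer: 722755/4118 ≈ 175.51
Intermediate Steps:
X(R, y) = R
l(A, p) = -3*p/A
w(N, Q) = 2 + N*Q
((26/w(X(3, 6), 9) - 25/71) + l(2, 11))*(-11) = ((26/(2 + 3*9) - 25/71) - 3*11/2)*(-11) = ((26/(2 + 27) - 25*1/71) - 3*11*½)*(-11) = ((26/29 - 25/71) - 33/2)*(-11) = (1121/2059 - 33/2)*(-11) = -65705/4118*(-11) = 722755/4118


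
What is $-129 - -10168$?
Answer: $10039$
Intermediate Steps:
$-129 - -10168 = -129 + 10168 = 10039$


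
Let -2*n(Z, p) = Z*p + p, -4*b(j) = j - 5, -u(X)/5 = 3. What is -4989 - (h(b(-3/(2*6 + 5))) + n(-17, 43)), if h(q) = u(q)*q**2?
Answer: -1533977/289 ≈ -5307.9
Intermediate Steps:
u(X) = -15 (u(X) = -5*3 = -15)
b(j) = 5/4 - j/4 (b(j) = -(j - 5)/4 = -(-5 + j)/4 = 5/4 - j/4)
n(Z, p) = -p/2 - Z*p/2 (n(Z, p) = -(Z*p + p)/2 = -(p + Z*p)/2 = -p/2 - Z*p/2)
h(q) = -15*q**2
-4989 - (h(b(-3/(2*6 + 5))) + n(-17, 43)) = -4989 - (-15*(5/4 - (-3)/(4*(2*6 + 5)))**2 - 1/2*43*(1 - 17)) = -4989 - (-15*(5/4 - (-3)/(4*(12 + 5)))**2 - 1/2*43*(-16)) = -4989 - (-15*(5/4 - (-3)/(4*17))**2 + 344) = -4989 - (-15*(5/4 - 1/4*(-3/17))**2 + 344) = -4989 - (-15*(5/4 + 3/68)**2 + 344) = -4989 - (-15*(22/17)**2 + 344) = -4989 - (-15*484/289 + 344) = -4989 - (-7260/289 + 344) = -4989 - 1*92156/289 = -4989 - 92156/289 = -1533977/289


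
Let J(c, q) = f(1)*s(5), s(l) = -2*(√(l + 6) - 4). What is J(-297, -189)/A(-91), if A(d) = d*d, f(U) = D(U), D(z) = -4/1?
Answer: -32/8281 + 8*√11/8281 ≈ -0.00066019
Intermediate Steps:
D(z) = -4 (D(z) = -4*1 = -4)
f(U) = -4
s(l) = 8 - 2*√(6 + l) (s(l) = -2*(√(6 + l) - 4) = -2*(-4 + √(6 + l)) = 8 - 2*√(6 + l))
A(d) = d²
J(c, q) = -32 + 8*√11 (J(c, q) = -4*(8 - 2*√(6 + 5)) = -4*(8 - 2*√11) = -32 + 8*√11)
J(-297, -189)/A(-91) = (-32 + 8*√11)/((-91)²) = (-32 + 8*√11)/8281 = (-32 + 8*√11)*(1/8281) = -32/8281 + 8*√11/8281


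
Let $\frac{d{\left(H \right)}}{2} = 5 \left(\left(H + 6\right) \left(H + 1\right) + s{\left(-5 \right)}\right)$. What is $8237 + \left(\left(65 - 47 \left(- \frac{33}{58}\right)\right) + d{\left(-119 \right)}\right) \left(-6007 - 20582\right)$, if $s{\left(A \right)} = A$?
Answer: $- \frac{205695775303}{58} \approx -3.5465 \cdot 10^{9}$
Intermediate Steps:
$d{\left(H \right)} = -50 + 10 \left(1 + H\right) \left(6 + H\right)$ ($d{\left(H \right)} = 2 \cdot 5 \left(\left(H + 6\right) \left(H + 1\right) - 5\right) = 2 \cdot 5 \left(\left(6 + H\right) \left(1 + H\right) - 5\right) = 2 \cdot 5 \left(\left(1 + H\right) \left(6 + H\right) - 5\right) = 2 \cdot 5 \left(-5 + \left(1 + H\right) \left(6 + H\right)\right) = 2 \left(-25 + 5 \left(1 + H\right) \left(6 + H\right)\right) = -50 + 10 \left(1 + H\right) \left(6 + H\right)$)
$8237 + \left(\left(65 - 47 \left(- \frac{33}{58}\right)\right) + d{\left(-119 \right)}\right) \left(-6007 - 20582\right) = 8237 + \left(\left(65 - 47 \left(- \frac{33}{58}\right)\right) + \left(10 + 10 \left(-119\right)^{2} + 70 \left(-119\right)\right)\right) \left(-6007 - 20582\right) = 8237 + \left(\left(65 - 47 \left(\left(-33\right) \frac{1}{58}\right)\right) + \left(10 + 10 \cdot 14161 - 8330\right)\right) \left(-26589\right) = 8237 + \left(\left(65 - - \frac{1551}{58}\right) + \left(10 + 141610 - 8330\right)\right) \left(-26589\right) = 8237 + \left(\left(65 + \frac{1551}{58}\right) + 133290\right) \left(-26589\right) = 8237 + \left(\frac{5321}{58} + 133290\right) \left(-26589\right) = 8237 + \frac{7736141}{58} \left(-26589\right) = 8237 - \frac{205696253049}{58} = - \frac{205695775303}{58}$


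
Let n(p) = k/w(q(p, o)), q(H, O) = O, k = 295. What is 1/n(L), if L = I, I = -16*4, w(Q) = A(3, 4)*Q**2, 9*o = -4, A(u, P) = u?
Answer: 16/7965 ≈ 0.0020088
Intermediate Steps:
o = -4/9 (o = (1/9)*(-4) = -4/9 ≈ -0.44444)
w(Q) = 3*Q**2
I = -64
L = -64
n(p) = 7965/16 (n(p) = 295/((3*(-4/9)**2)) = 295/((3*(16/81))) = 295/(16/27) = 295*(27/16) = 7965/16)
1/n(L) = 1/(7965/16) = 16/7965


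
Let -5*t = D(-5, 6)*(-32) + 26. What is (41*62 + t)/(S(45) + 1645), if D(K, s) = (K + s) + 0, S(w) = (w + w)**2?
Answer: 12716/48725 ≈ 0.26097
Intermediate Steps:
S(w) = 4*w**2 (S(w) = (2*w)**2 = 4*w**2)
D(K, s) = K + s
t = 6/5 (t = -((-5 + 6)*(-32) + 26)/5 = -(1*(-32) + 26)/5 = -(-32 + 26)/5 = -1/5*(-6) = 6/5 ≈ 1.2000)
(41*62 + t)/(S(45) + 1645) = (41*62 + 6/5)/(4*45**2 + 1645) = (2542 + 6/5)/(4*2025 + 1645) = 12716/(5*(8100 + 1645)) = (12716/5)/9745 = (12716/5)*(1/9745) = 12716/48725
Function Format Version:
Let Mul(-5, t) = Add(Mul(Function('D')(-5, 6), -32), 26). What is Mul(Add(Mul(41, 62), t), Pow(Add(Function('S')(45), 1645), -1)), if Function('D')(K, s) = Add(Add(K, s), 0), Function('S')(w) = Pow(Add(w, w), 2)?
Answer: Rational(12716, 48725) ≈ 0.26097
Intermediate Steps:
Function('S')(w) = Mul(4, Pow(w, 2)) (Function('S')(w) = Pow(Mul(2, w), 2) = Mul(4, Pow(w, 2)))
Function('D')(K, s) = Add(K, s)
t = Rational(6, 5) (t = Mul(Rational(-1, 5), Add(Mul(Add(-5, 6), -32), 26)) = Mul(Rational(-1, 5), Add(Mul(1, -32), 26)) = Mul(Rational(-1, 5), Add(-32, 26)) = Mul(Rational(-1, 5), -6) = Rational(6, 5) ≈ 1.2000)
Mul(Add(Mul(41, 62), t), Pow(Add(Function('S')(45), 1645), -1)) = Mul(Add(Mul(41, 62), Rational(6, 5)), Pow(Add(Mul(4, Pow(45, 2)), 1645), -1)) = Mul(Add(2542, Rational(6, 5)), Pow(Add(Mul(4, 2025), 1645), -1)) = Mul(Rational(12716, 5), Pow(Add(8100, 1645), -1)) = Mul(Rational(12716, 5), Pow(9745, -1)) = Mul(Rational(12716, 5), Rational(1, 9745)) = Rational(12716, 48725)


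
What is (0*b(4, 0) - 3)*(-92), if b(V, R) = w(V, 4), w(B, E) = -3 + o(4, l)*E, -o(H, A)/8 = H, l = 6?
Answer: 276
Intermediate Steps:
o(H, A) = -8*H
w(B, E) = -3 - 32*E (w(B, E) = -3 + (-8*4)*E = -3 - 32*E)
b(V, R) = -131 (b(V, R) = -3 - 32*4 = -3 - 128 = -131)
(0*b(4, 0) - 3)*(-92) = (0*(-131) - 3)*(-92) = (0 - 3)*(-92) = -3*(-92) = 276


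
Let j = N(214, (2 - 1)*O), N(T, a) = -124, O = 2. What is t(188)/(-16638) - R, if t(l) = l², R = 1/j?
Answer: -46447/21948 ≈ -2.1162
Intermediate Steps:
j = -124
R = -1/124 (R = 1/(-124) = -1/124 ≈ -0.0080645)
t(188)/(-16638) - R = 188²/(-16638) - 1*(-1/124) = 35344*(-1/16638) + 1/124 = -376/177 + 1/124 = -46447/21948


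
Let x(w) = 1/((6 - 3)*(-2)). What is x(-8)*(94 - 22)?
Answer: -12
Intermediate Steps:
x(w) = -⅙ (x(w) = 1/(3*(-2)) = 1/(-6) = -⅙)
x(-8)*(94 - 22) = -(94 - 22)/6 = -⅙*72 = -12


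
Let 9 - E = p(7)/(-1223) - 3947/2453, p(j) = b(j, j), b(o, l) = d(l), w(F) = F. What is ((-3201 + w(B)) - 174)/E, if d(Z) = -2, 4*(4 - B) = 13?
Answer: -13497085481/42429928 ≈ -318.10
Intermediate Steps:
B = ¾ (B = 4 - ¼*13 = 4 - 13/4 = ¾ ≈ 0.75000)
b(o, l) = -2
p(j) = -2
E = 31822446/3000019 (E = 9 - (-2/(-1223) - 3947/2453) = 9 - (-2*(-1/1223) - 3947*1/2453) = 9 - (2/1223 - 3947/2453) = 9 - 1*(-4822275/3000019) = 9 + 4822275/3000019 = 31822446/3000019 ≈ 10.607)
((-3201 + w(B)) - 174)/E = ((-3201 + ¾) - 174)/(31822446/3000019) = (-12801/4 - 174)*(3000019/31822446) = -13497/4*3000019/31822446 = -13497085481/42429928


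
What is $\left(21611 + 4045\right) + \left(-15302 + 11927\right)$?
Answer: $22281$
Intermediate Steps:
$\left(21611 + 4045\right) + \left(-15302 + 11927\right) = 25656 - 3375 = 22281$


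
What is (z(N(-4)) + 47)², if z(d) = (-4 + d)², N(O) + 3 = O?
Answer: 28224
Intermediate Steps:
N(O) = -3 + O
(z(N(-4)) + 47)² = ((-4 + (-3 - 4))² + 47)² = ((-4 - 7)² + 47)² = ((-11)² + 47)² = (121 + 47)² = 168² = 28224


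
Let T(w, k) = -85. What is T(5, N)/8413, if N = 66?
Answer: -85/8413 ≈ -0.010103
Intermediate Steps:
T(5, N)/8413 = -85/8413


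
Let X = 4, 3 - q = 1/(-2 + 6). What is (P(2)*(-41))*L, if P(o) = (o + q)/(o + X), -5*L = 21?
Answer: 5453/40 ≈ 136.32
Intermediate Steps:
L = -21/5 (L = -1/5*21 = -21/5 ≈ -4.2000)
q = 11/4 (q = 3 - 1/(-2 + 6) = 3 - 1/4 = 11/4 ≈ 2.7500)
P(o) = (11/4 + o)/(4 + o) (P(o) = (o + 11/4)/(o + 4) = (11/4 + o)/(4 + o))
(P(2)*(-41))*L = (((11/4 + 2)/(4 + 2))*(-41))*(-21/5) = (((19/4)/6)*(-41))*(-21/5) = (((1/6)*(19/4))*(-41))*(-21/5) = ((19/24)*(-41))*(-21/5) = -779/24*(-21/5) = 5453/40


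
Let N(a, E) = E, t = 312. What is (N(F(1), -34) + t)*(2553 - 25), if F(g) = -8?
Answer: 702784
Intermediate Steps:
(N(F(1), -34) + t)*(2553 - 25) = (-34 + 312)*(2553 - 25) = 278*2528 = 702784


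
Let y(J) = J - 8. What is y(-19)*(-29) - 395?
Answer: 388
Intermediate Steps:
y(J) = -8 + J
y(-19)*(-29) - 395 = (-8 - 19)*(-29) - 395 = -27*(-29) - 395 = 783 - 395 = 388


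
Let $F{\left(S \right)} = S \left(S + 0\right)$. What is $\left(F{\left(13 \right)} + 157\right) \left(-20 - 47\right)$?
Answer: $-21842$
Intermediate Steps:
$F{\left(S \right)} = S^{2}$ ($F{\left(S \right)} = S S = S^{2}$)
$\left(F{\left(13 \right)} + 157\right) \left(-20 - 47\right) = \left(13^{2} + 157\right) \left(-20 - 47\right) = \left(169 + 157\right) \left(-67\right) = 326 \left(-67\right) = -21842$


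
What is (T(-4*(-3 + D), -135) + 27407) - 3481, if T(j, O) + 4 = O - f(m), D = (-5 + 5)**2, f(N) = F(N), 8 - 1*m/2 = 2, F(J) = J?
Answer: 23775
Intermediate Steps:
m = 12 (m = 16 - 2*2 = 16 - 4 = 12)
f(N) = N
D = 0 (D = 0**2 = 0)
T(j, O) = -16 + O (T(j, O) = -4 + (O - 1*12) = -4 + (O - 12) = -4 + (-12 + O) = -16 + O)
(T(-4*(-3 + D), -135) + 27407) - 3481 = ((-16 - 135) + 27407) - 3481 = (-151 + 27407) - 3481 = 27256 - 3481 = 23775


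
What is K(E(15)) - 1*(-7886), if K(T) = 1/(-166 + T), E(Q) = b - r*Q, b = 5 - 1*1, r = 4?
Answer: 1750691/222 ≈ 7886.0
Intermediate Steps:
b = 4 (b = 5 - 1 = 4)
E(Q) = 4 - 4*Q
K(E(15)) - 1*(-7886) = 1/(-166 + (4 - 4*15)) - 1*(-7886) = 1/(-166 + (4 - 60)) + 7886 = 1/(-166 - 56) + 7886 = 1/(-222) + 7886 = -1/222 + 7886 = 1750691/222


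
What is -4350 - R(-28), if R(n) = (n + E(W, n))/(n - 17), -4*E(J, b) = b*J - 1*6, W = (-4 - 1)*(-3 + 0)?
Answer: -391343/90 ≈ -4348.3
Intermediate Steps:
W = 15 (W = -5*(-3) = 15)
E(J, b) = 3/2 - J*b/4 (E(J, b) = -(b*J - 1*6)/4 = -(J*b - 6)/4 = -(-6 + J*b)/4 = 3/2 - J*b/4)
R(n) = (3/2 - 11*n/4)/(-17 + n) (R(n) = (n + (3/2 - 1/4*15*n))/(n - 17) = (n + (3/2 - 15*n/4))/(-17 + n) = (3/2 - 11*n/4)/(-17 + n))
-4350 - R(-28) = -4350 - (6 - 11*(-28))/(4*(-17 - 28)) = -4350 - (6 + 308)/(4*(-45)) = -4350 - (-1)*314/(4*45) = -4350 - 1*(-157/90) = -4350 + 157/90 = -391343/90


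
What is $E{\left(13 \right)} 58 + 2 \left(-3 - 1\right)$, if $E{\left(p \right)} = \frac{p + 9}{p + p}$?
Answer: $\frac{534}{13} \approx 41.077$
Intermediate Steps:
$E{\left(p \right)} = \frac{9 + p}{2 p}$
$E{\left(13 \right)} 58 + 2 \left(-3 - 1\right) = \frac{9 + 13}{2 \cdot 13} \cdot 58 + 2 \left(-3 - 1\right) = \frac{1}{2} \cdot \frac{1}{13} \cdot 22 \cdot 58 + 2 \left(-4\right) = \frac{11}{13} \cdot 58 - 8 = \frac{638}{13} - 8 = \frac{534}{13}$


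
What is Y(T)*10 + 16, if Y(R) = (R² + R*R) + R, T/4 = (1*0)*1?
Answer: 16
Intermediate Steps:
T = 0 (T = 4*((1*0)*1) = 4*(0*1) = 4*0 = 0)
Y(R) = R + 2*R² (Y(R) = (R² + R²) + R = 2*R² + R = R + 2*R²)
Y(T)*10 + 16 = (0*(1 + 2*0))*10 + 16 = (0*(1 + 0))*10 + 16 = (0*1)*10 + 16 = 0*10 + 16 = 0 + 16 = 16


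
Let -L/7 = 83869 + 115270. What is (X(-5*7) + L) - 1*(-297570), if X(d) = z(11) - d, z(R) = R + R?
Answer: -1096346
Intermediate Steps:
z(R) = 2*R
X(d) = 22 - d (X(d) = 2*11 - d = 22 - d)
L = -1393973 (L = -7*(83869 + 115270) = -7*199139 = -1393973)
(X(-5*7) + L) - 1*(-297570) = ((22 - (-5)*7) - 1393973) - 1*(-297570) = ((22 - 1*(-35)) - 1393973) + 297570 = ((22 + 35) - 1393973) + 297570 = (57 - 1393973) + 297570 = -1393916 + 297570 = -1096346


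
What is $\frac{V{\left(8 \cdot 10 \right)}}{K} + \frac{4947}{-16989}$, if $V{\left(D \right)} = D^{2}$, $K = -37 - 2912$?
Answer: $- \frac{41106101}{16700187} \approx -2.4614$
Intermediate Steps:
$K = -2949$ ($K = -37 - 2912 = -2949$)
$\frac{V{\left(8 \cdot 10 \right)}}{K} + \frac{4947}{-16989} = \frac{\left(8 \cdot 10\right)^{2}}{-2949} + \frac{4947}{-16989} = 80^{2} \left(- \frac{1}{2949}\right) + 4947 \left(- \frac{1}{16989}\right) = 6400 \left(- \frac{1}{2949}\right) - \frac{1649}{5663} = - \frac{6400}{2949} - \frac{1649}{5663} = - \frac{41106101}{16700187}$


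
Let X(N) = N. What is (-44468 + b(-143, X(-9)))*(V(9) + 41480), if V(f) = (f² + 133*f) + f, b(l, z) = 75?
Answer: -1898555431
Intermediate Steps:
V(f) = f² + 134*f
(-44468 + b(-143, X(-9)))*(V(9) + 41480) = (-44468 + 75)*(9*(134 + 9) + 41480) = -44393*(9*143 + 41480) = -44393*(1287 + 41480) = -44393*42767 = -1898555431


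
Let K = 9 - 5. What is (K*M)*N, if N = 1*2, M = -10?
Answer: -80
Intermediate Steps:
K = 4
N = 2
(K*M)*N = (4*(-10))*2 = -40*2 = -80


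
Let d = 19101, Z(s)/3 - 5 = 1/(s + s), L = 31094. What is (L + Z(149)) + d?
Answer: 14962583/298 ≈ 50210.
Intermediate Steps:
Z(s) = 15 + 3/(2*s) (Z(s) = 15 + 3/(s + s) = 15 + 3/((2*s)) = 15 + 3*(1/(2*s)) = 15 + 3/(2*s))
(L + Z(149)) + d = (31094 + (15 + (3/2)/149)) + 19101 = (31094 + (15 + (3/2)*(1/149))) + 19101 = (31094 + (15 + 3/298)) + 19101 = (31094 + 4473/298) + 19101 = 9270485/298 + 19101 = 14962583/298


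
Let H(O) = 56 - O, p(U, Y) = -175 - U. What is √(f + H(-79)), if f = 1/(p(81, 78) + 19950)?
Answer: 7*√1068576746/19694 ≈ 11.619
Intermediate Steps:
f = 1/19694 (f = 1/((-175 - 1*81) + 19950) = 1/((-175 - 81) + 19950) = 1/(-256 + 19950) = 1/19694 ≈ 5.0777e-5)
√(f + H(-79)) = √(1/19694 + (56 - 1*(-79))) = √(1/19694 + (56 + 79)) = √(1/19694 + 135) = √(2658691/19694) = 7*√1068576746/19694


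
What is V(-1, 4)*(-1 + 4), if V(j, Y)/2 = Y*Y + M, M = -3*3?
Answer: 42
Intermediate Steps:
M = -9
V(j, Y) = -18 + 2*Y**2 (V(j, Y) = 2*(Y*Y - 9) = 2*(Y**2 - 9) = 2*(-9 + Y**2) = -18 + 2*Y**2)
V(-1, 4)*(-1 + 4) = (-18 + 2*4**2)*(-1 + 4) = (-18 + 2*16)*3 = (-18 + 32)*3 = 14*3 = 42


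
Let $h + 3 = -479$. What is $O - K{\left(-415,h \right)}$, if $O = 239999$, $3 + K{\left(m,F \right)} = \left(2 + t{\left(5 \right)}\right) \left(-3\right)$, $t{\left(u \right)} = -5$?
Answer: $239993$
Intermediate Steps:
$h = -482$ ($h = -3 - 479 = -482$)
$K{\left(m,F \right)} = 6$ ($K{\left(m,F \right)} = -3 + \left(2 - 5\right) \left(-3\right) = -3 - -9 = -3 + 9 = 6$)
$O - K{\left(-415,h \right)} = 239999 - 6 = 239993$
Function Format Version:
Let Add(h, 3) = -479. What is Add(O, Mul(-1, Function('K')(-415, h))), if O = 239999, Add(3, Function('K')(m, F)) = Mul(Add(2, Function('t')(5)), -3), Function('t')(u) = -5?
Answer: 239993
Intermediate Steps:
h = -482 (h = Add(-3, -479) = -482)
Function('K')(m, F) = 6 (Function('K')(m, F) = Add(-3, Mul(Add(2, -5), -3)) = Add(-3, Mul(-3, -3)) = Add(-3, 9) = 6)
Add(O, Mul(-1, Function('K')(-415, h))) = Add(239999, Mul(-1, 6)) = Add(239999, -6) = 239993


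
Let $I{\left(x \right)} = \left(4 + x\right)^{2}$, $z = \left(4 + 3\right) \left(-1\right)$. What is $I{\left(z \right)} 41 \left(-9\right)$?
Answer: $-3321$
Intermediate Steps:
$z = -7$ ($z = 7 \left(-1\right) = -7$)
$I{\left(z \right)} 41 \left(-9\right) = \left(4 - 7\right)^{2} \cdot 41 \left(-9\right) = \left(-3\right)^{2} \cdot 41 \left(-9\right) = 9 \cdot 41 \left(-9\right) = 369 \left(-9\right) = -3321$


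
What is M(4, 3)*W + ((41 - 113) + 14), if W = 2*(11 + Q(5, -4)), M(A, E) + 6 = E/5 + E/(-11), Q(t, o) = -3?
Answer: -8182/55 ≈ -148.76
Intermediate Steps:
M(A, E) = -6 + 6*E/55 (M(A, E) = -6 + (E/5 + E/(-11)) = -6 + (E*(⅕) + E*(-1/11)) = -6 + (E/5 - E/11) = -6 + 6*E/55)
W = 16 (W = 2*(11 - 3) = 2*8 = 16)
M(4, 3)*W + ((41 - 113) + 14) = (-6 + (6/55)*3)*16 + ((41 - 113) + 14) = (-6 + 18/55)*16 + (-72 + 14) = -312/55*16 - 58 = -4992/55 - 58 = -8182/55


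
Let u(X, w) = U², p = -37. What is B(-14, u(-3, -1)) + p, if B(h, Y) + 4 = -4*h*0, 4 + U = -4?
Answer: -41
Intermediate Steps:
U = -8 (U = -4 - 4 = -8)
u(X, w) = 64 (u(X, w) = (-8)² = 64)
B(h, Y) = -4 (B(h, Y) = -4 - 4*h*0 = -4 + 0 = -4)
B(-14, u(-3, -1)) + p = -4 - 37 = -41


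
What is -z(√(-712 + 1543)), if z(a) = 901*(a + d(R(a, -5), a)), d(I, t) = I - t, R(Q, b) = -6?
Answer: 5406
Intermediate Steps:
z(a) = -5406 (z(a) = 901*(a + (-6 - a)) = 901*(-6) = -5406)
-z(√(-712 + 1543)) = -1*(-5406) = 5406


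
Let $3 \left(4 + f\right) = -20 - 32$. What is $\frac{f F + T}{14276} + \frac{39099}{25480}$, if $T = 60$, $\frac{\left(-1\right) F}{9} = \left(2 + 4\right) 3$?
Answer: $\frac{161941251}{90938120} \approx 1.7808$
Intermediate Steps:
$F = -162$ ($F = - 9 \left(2 + 4\right) 3 = - 9 \cdot 6 \cdot 3 = \left(-9\right) 18 = -162$)
$f = - \frac{64}{3}$ ($f = -4 + \frac{-20 - 32}{3} = -4 + \frac{1}{3} \left(-52\right) = -4 - \frac{52}{3} = - \frac{64}{3} \approx -21.333$)
$\frac{f F + T}{14276} + \frac{39099}{25480} = \frac{\left(- \frac{64}{3}\right) \left(-162\right) + 60}{14276} + \frac{39099}{25480} = \left(3456 + 60\right) \frac{1}{14276} + 39099 \cdot \frac{1}{25480} = 3516 \cdot \frac{1}{14276} + \frac{39099}{25480} = \frac{879}{3569} + \frac{39099}{25480} = \frac{161941251}{90938120}$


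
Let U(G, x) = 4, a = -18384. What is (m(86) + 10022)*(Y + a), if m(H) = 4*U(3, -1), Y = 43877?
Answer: 255898734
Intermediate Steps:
m(H) = 16 (m(H) = 4*4 = 16)
(m(86) + 10022)*(Y + a) = (16 + 10022)*(43877 - 18384) = 10038*25493 = 255898734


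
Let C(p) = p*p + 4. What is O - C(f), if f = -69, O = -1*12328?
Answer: -17093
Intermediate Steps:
O = -12328
C(p) = 4 + p² (C(p) = p² + 4 = 4 + p²)
O - C(f) = -12328 - (4 + (-69)²) = -12328 - (4 + 4761) = -12328 - 1*4765 = -12328 - 4765 = -17093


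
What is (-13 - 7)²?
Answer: 400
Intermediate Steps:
(-13 - 7)² = (-20)² = 400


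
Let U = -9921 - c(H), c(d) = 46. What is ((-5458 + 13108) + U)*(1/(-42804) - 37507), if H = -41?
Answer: 3719826790393/42804 ≈ 8.6904e+7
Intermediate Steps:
U = -9967 (U = -9921 - 1*46 = -9921 - 46 = -9967)
((-5458 + 13108) + U)*(1/(-42804) - 37507) = ((-5458 + 13108) - 9967)*(1/(-42804) - 37507) = (7650 - 9967)*(-1/42804 - 37507) = -2317*(-1605449629/42804) = 3719826790393/42804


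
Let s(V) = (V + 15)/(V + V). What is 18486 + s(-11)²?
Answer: 2236810/121 ≈ 18486.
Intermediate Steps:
s(V) = (15 + V)/(2*V) (s(V) = (15 + V)/((2*V)) = (15 + V)*(1/(2*V)) = (15 + V)/(2*V))
18486 + s(-11)² = 18486 + ((½)*(15 - 11)/(-11))² = 18486 + ((½)*(-1/11)*4)² = 18486 + (-2/11)² = 18486 + 4/121 = 2236810/121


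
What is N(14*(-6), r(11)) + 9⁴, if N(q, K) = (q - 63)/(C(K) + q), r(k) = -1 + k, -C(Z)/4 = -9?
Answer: 105025/16 ≈ 6564.1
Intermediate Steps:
C(Z) = 36 (C(Z) = -4*(-9) = 36)
N(q, K) = (-63 + q)/(36 + q) (N(q, K) = (q - 63)/(36 + q) = (-63 + q)/(36 + q))
N(14*(-6), r(11)) + 9⁴ = (-63 + 14*(-6))/(36 + 14*(-6)) + 9⁴ = (-63 - 84)/(36 - 84) + 6561 = -147/(-48) + 6561 = -1/48*(-147) + 6561 = 49/16 + 6561 = 105025/16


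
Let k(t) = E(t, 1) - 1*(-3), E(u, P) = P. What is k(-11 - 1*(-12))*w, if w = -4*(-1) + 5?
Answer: 36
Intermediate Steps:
k(t) = 4 (k(t) = 1 - 1*(-3) = 1 + 3 = 4)
w = 9 (w = 4 + 5 = 9)
k(-11 - 1*(-12))*w = 4*9 = 36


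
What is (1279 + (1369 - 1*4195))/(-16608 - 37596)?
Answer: 1547/54204 ≈ 0.028540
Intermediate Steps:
(1279 + (1369 - 1*4195))/(-16608 - 37596) = (1279 + (1369 - 4195))/(-54204) = (1279 - 2826)*(-1/54204) = -1547*(-1/54204) = 1547/54204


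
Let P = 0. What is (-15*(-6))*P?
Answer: 0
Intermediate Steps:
(-15*(-6))*P = -15*(-6)*0 = 90*0 = 0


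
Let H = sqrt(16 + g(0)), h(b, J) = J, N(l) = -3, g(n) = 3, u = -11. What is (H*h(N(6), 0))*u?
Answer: 0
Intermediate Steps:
H = sqrt(19) (H = sqrt(16 + 3) = sqrt(19) ≈ 4.3589)
(H*h(N(6), 0))*u = (sqrt(19)*0)*(-11) = 0*(-11) = 0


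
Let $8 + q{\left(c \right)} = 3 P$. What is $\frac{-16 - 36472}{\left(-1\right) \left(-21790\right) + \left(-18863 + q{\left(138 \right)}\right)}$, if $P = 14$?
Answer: $- \frac{36488}{2961} \approx -12.323$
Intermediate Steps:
$q{\left(c \right)} = 34$ ($q{\left(c \right)} = -8 + 3 \cdot 14 = -8 + 42 = 34$)
$\frac{-16 - 36472}{\left(-1\right) \left(-21790\right) + \left(-18863 + q{\left(138 \right)}\right)} = \frac{-16 - 36472}{\left(-1\right) \left(-21790\right) + \left(-18863 + 34\right)} = - \frac{36488}{21790 - 18829} = - \frac{36488}{2961}$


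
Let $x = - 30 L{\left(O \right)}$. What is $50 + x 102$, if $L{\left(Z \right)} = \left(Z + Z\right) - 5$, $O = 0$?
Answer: $15350$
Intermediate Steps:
$L{\left(Z \right)} = -5 + 2 Z$ ($L{\left(Z \right)} = 2 Z - 5 = -5 + 2 Z$)
$x = 150$ ($x = - 30 \left(-5 + 2 \cdot 0\right) = - 30 \left(-5 + 0\right) = \left(-30\right) \left(-5\right) = 150$)
$50 + x 102 = 50 + 150 \cdot 102 = 50 + 15300 = 15350$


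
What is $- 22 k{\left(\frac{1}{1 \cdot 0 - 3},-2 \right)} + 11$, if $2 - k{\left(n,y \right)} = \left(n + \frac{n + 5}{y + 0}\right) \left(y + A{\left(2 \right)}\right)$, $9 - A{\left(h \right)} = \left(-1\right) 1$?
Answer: $- \frac{1507}{3} \approx -502.33$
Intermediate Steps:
$A{\left(h \right)} = 10$ ($A{\left(h \right)} = 9 - \left(-1\right) 1 = 9 - -1 = 9 + 1 = 10$)
$k{\left(n,y \right)} = 2 - \left(10 + y\right) \left(n + \frac{5 + n}{y}\right)$ ($k{\left(n,y \right)} = 2 - \left(n + \frac{n + 5}{y + 0}\right) \left(y + 10\right) = 2 - \left(n + \frac{5 + n}{y}\right) \left(10 + y\right) = 2 - \left(10 + y\right) \left(n + \frac{5 + n}{y}\right)$)
$- 22 k{\left(\frac{1}{1 \cdot 0 - 3},-2 \right)} + 11 = - 22 \frac{-50 - \frac{10}{1 \cdot 0 - 3} - - 2 \left(3 + \frac{11}{1 \cdot 0 - 3} + \frac{1}{1 \cdot 0 - 3} \left(-2\right)\right)}{-2} + 11 = - 22 \left(- \frac{-50 - \frac{10}{0 - 3} - - 2 \left(3 + \frac{11}{0 - 3} + \frac{1}{0 - 3} \left(-2\right)\right)}{2}\right) + 11 = - 22 \left(- \frac{-50 - \frac{10}{-3} - - 2 \left(3 + \frac{11}{-3} + \frac{1}{-3} \left(-2\right)\right)}{2}\right) + 11 = - 22 \left(- \frac{-50 - - \frac{10}{3} - - 2 \left(3 + 11 \left(- \frac{1}{3}\right) - - \frac{2}{3}\right)}{2}\right) + 11 = - 22 \left(- \frac{-50 + \frac{10}{3} - - 2 \left(3 - \frac{11}{3} + \frac{2}{3}\right)}{2}\right) + 11 = - 22 \left(- \frac{-50 + \frac{10}{3} - \left(-2\right) 0}{2}\right) + 11 = - 22 \left(- \frac{-50 + \frac{10}{3} + 0}{2}\right) + 11 = - 22 \left(\left(- \frac{1}{2}\right) \left(- \frac{140}{3}\right)\right) + 11 = \left(-22\right) \frac{70}{3} + 11 = - \frac{1540}{3} + 11 = - \frac{1507}{3}$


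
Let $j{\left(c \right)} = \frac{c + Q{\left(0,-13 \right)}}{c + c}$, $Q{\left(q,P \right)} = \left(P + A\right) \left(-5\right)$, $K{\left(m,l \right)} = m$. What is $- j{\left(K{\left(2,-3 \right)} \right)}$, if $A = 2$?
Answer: $- \frac{57}{4} \approx -14.25$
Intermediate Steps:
$Q{\left(q,P \right)} = -10 - 5 P$ ($Q{\left(q,P \right)} = \left(P + 2\right) \left(-5\right) = \left(2 + P\right) \left(-5\right) = -10 - 5 P$)
$j{\left(c \right)} = \frac{55 + c}{2 c}$ ($j{\left(c \right)} = \frac{c - -55}{c + c} = \frac{c + \left(-10 + 65\right)}{2 c} = \left(c + 55\right) \frac{1}{2 c} = \left(55 + c\right) \frac{1}{2 c} = \frac{55 + c}{2 c}$)
$- j{\left(K{\left(2,-3 \right)} \right)} = - \frac{55 + 2}{2 \cdot 2} = - \frac{57}{2 \cdot 2} = \left(-1\right) \frac{57}{4} = - \frac{57}{4}$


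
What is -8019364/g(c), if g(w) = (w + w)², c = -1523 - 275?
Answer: -2004841/3232804 ≈ -0.62016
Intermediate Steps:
c = -1798
g(w) = 4*w² (g(w) = (2*w)² = 4*w²)
-8019364/g(c) = -8019364/(4*(-1798)²) = -8019364/(4*3232804) = -8019364/12931216 = -8019364*1/12931216 = -2004841/3232804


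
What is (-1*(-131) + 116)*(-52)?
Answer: -12844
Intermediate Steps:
(-1*(-131) + 116)*(-52) = (131 + 116)*(-52) = 247*(-52) = -12844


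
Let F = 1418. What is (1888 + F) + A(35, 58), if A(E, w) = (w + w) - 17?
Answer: 3405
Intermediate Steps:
A(E, w) = -17 + 2*w (A(E, w) = 2*w - 17 = -17 + 2*w)
(1888 + F) + A(35, 58) = (1888 + 1418) + (-17 + 2*58) = 3306 + (-17 + 116) = 3306 + 99 = 3405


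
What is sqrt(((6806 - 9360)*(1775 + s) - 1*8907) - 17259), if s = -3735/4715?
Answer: 5*I*sqrt(162109838090)/943 ≈ 2134.8*I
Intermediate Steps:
s = -747/943 (s = -3735*1/4715 = -747/943 ≈ -0.79215)
sqrt(((6806 - 9360)*(1775 + s) - 1*8907) - 17259) = sqrt(((6806 - 9360)*(1775 - 747/943) - 1*8907) - 17259) = sqrt((-2554*1673078/943 - 8907) - 17259) = sqrt((-4273041212/943 - 8907) - 17259) = sqrt(-4281440513/943 - 17259) = sqrt(-4297715750/943) = 5*I*sqrt(162109838090)/943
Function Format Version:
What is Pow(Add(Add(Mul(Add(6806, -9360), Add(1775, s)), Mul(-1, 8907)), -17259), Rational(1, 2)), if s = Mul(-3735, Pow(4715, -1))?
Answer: Mul(Rational(5, 943), I, Pow(162109838090, Rational(1, 2))) ≈ Mul(2134.8, I)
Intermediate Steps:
s = Rational(-747, 943) (s = Mul(-3735, Rational(1, 4715)) = Rational(-747, 943) ≈ -0.79215)
Pow(Add(Add(Mul(Add(6806, -9360), Add(1775, s)), Mul(-1, 8907)), -17259), Rational(1, 2)) = Pow(Add(Add(Mul(Add(6806, -9360), Add(1775, Rational(-747, 943))), Mul(-1, 8907)), -17259), Rational(1, 2)) = Pow(Add(Add(Mul(-2554, Rational(1673078, 943)), -8907), -17259), Rational(1, 2)) = Pow(Add(Add(Rational(-4273041212, 943), -8907), -17259), Rational(1, 2)) = Pow(Add(Rational(-4281440513, 943), -17259), Rational(1, 2)) = Pow(Rational(-4297715750, 943), Rational(1, 2)) = Mul(Rational(5, 943), I, Pow(162109838090, Rational(1, 2)))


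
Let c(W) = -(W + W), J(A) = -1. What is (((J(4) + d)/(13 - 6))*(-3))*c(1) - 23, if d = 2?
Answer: -155/7 ≈ -22.143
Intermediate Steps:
c(W) = -2*W
(((J(4) + d)/(13 - 6))*(-3))*c(1) - 23 = (((-1 + 2)/(13 - 6))*(-3))*(-2*1) - 23 = ((1/7)*(-3))*(-2) - 23 = -3/7*(-2) - 23 = 6/7 - 23 = -155/7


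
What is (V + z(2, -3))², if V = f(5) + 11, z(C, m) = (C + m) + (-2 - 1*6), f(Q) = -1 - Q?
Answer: 16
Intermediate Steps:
z(C, m) = -8 + C + m (z(C, m) = (C + m) + (-2 - 6) = (C + m) - 8 = -8 + C + m)
V = 5 (V = (-1 - 1*5) + 11 = (-1 - 5) + 11 = -6 + 11 = 5)
(V + z(2, -3))² = (5 + (-8 + 2 - 3))² = (5 - 9)² = (-4)² = 16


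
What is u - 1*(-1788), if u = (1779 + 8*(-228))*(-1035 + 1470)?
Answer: -17787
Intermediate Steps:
u = -19575 (u = (1779 - 1824)*435 = -45*435 = -19575)
u - 1*(-1788) = -19575 - 1*(-1788) = -19575 + 1788 = -17787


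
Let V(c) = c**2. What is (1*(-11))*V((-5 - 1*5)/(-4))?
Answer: -275/4 ≈ -68.750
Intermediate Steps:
(1*(-11))*V((-5 - 1*5)/(-4)) = (1*(-11))*((-5 - 1*5)/(-4))**2 = -11*(-5 - 5)**2/16 = -11*(-10*(-1/4))**2 = -11*(5/2)**2 = -11*25/4 = -275/4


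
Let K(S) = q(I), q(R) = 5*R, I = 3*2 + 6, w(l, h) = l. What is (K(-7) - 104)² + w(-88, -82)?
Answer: 1848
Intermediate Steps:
I = 12 (I = 6 + 6 = 12)
K(S) = 60 (K(S) = 5*12 = 60)
(K(-7) - 104)² + w(-88, -82) = (60 - 104)² - 88 = (-44)² - 88 = 1936 - 88 = 1848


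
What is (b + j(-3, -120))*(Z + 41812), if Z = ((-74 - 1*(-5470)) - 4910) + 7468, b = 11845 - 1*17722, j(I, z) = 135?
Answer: -285756372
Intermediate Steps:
b = -5877 (b = 11845 - 17722 = -5877)
Z = 7954 (Z = ((-74 + 5470) - 4910) + 7468 = (5396 - 4910) + 7468 = 486 + 7468 = 7954)
(b + j(-3, -120))*(Z + 41812) = (-5877 + 135)*(7954 + 41812) = -5742*49766 = -285756372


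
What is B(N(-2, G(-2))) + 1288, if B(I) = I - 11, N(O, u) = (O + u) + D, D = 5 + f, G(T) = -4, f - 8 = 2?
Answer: 1286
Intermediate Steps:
f = 10 (f = 8 + 2 = 10)
D = 15 (D = 5 + 10 = 15)
N(O, u) = 15 + O + u (N(O, u) = (O + u) + 15 = 15 + O + u)
B(I) = -11 + I
B(N(-2, G(-2))) + 1288 = (-11 + (15 - 2 - 4)) + 1288 = (-11 + 9) + 1288 = -2 + 1288 = 1286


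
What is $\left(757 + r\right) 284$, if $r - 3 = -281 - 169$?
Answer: $88040$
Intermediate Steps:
$r = -447$ ($r = 3 - 450 = -447$)
$\left(757 + r\right) 284 = \left(757 - 447\right) 284 = 310 \cdot 284 = 88040$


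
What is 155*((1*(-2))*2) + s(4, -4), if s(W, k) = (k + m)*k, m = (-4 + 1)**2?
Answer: -640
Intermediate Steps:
m = 9 (m = (-3)**2 = 9)
s(W, k) = k*(9 + k) (s(W, k) = (k + 9)*k = (9 + k)*k = k*(9 + k))
155*((1*(-2))*2) + s(4, -4) = 155*((1*(-2))*2) - 4*(9 - 4) = 155*(-2*2) - 4*5 = 155*(-4) - 20 = -620 - 20 = -640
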